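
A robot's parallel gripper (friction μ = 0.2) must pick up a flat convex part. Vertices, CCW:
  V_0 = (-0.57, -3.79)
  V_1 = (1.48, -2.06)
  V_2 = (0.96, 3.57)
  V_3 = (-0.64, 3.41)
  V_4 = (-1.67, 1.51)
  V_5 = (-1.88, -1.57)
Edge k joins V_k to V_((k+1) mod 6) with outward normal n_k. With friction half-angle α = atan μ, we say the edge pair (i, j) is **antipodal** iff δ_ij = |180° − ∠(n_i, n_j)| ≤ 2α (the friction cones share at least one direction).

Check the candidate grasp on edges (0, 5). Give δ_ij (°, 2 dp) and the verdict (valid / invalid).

α = atan 0.2 = 11.31°;  2α = 22.62°
edge 0: e_0 = (+2.05, +1.73);  n_0 = (+0.6449, -0.7642)
edge 5: e_5 = (+1.31, -2.22);  n_5 = (-0.8612, -0.5082)
∠(n_0, n_5) = 99.62°
δ = |180° − 99.62°| = 80.38°
80.38° > 2α = 22.62°  →  invalid

δ = 80.38°, invalid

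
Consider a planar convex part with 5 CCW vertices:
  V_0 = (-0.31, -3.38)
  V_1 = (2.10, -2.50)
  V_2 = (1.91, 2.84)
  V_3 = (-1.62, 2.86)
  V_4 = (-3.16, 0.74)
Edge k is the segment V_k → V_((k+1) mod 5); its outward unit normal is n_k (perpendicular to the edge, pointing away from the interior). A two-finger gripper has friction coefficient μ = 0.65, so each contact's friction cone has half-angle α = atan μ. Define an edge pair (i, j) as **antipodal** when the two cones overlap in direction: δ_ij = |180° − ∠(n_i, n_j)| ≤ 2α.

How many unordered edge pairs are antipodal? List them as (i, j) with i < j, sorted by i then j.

α = atan 0.65 = 33.02°;  2α = 66.05°
n_0 = (+0.3430, -0.9393)
n_1 = (+0.9994, +0.0356)
n_2 = (+0.0057, +1.0000)
n_3 = (-0.8091, +0.5877)
n_4 = (-0.8224, -0.5689)
  (0,1): δ = 108.02°  ·
  (0,2): δ = 20.38°  ✓
  (0,3): δ = 33.95°  ✓
  (0,4): δ = 104.61°  ·
  (1,2): δ = 92.36°  ·
  (1,3): δ = 38.03°  ✓
  (1,4): δ = 32.64°  ✓
  (2,3): δ = 125.67°  ·
  (2,4): δ = 55.00°  ✓
  (3,4): δ = 109.33°  ·
antipodal pairs: 5

count = 5; pairs: (0,2), (0,3), (1,3), (1,4), (2,4)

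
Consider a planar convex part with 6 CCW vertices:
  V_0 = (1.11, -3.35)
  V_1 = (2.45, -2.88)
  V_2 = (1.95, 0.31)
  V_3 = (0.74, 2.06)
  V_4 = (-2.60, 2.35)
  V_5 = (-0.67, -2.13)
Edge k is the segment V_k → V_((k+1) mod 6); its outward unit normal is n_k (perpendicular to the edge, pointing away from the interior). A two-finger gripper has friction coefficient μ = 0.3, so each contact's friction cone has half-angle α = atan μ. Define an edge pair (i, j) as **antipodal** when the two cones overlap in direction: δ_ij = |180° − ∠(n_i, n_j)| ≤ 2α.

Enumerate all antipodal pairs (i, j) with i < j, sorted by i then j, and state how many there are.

α = atan 0.3 = 16.70°;  2α = 33.40°
n_0 = (+0.3310, -0.9436)
n_1 = (+0.9879, +0.1548)
n_2 = (+0.8225, +0.5687)
n_3 = (+0.0865, +0.9963)
n_4 = (-0.9184, -0.3957)
n_5 = (-0.5653, -0.8249)
  (0,1): δ = 100.42°  ·
  (0,2): δ = 74.67°  ·
  (0,3): δ = 24.29°  ✓
  (0,4): δ = 93.98°  ·
  (0,5): δ = 126.25°  ·
  (1,2): δ = 154.25°  ·
  (1,3): δ = 103.87°  ·
  (1,4): δ = 14.40°  ✓
  (1,5): δ = 46.67°  ·
  (2,3): δ = 129.62°  ·
  (2,4): δ = 11.35°  ✓
  (2,5): δ = 20.91°  ✓
  (3,4): δ = 61.73°  ·
  (3,5): δ = 29.46°  ✓
  (4,5): δ = 147.73°  ·
antipodal pairs: 5

count = 5; pairs: (0,3), (1,4), (2,4), (2,5), (3,5)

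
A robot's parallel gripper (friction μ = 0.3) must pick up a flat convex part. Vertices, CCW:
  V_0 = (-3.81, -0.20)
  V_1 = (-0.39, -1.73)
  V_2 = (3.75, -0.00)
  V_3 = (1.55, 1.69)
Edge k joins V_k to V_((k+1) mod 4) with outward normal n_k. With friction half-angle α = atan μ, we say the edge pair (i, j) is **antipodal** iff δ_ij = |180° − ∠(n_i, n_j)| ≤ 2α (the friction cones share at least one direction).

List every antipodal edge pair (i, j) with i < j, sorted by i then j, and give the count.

α = atan 0.3 = 16.70°;  2α = 33.40°
n_0 = (-0.4084, -0.9128)
n_1 = (+0.3856, -0.9227)
n_2 = (+0.6092, +0.7930)
n_3 = (-0.3325, +0.9431)
  (0,1): δ = 133.22°  ·
  (0,2): δ = 13.43°  ✓
  (0,3): δ = 43.53°  ·
  (1,2): δ = 60.21°  ·
  (1,3): δ = 3.26°  ✓
  (2,3): δ = 123.05°  ·
antipodal pairs: 2

count = 2; pairs: (0,2), (1,3)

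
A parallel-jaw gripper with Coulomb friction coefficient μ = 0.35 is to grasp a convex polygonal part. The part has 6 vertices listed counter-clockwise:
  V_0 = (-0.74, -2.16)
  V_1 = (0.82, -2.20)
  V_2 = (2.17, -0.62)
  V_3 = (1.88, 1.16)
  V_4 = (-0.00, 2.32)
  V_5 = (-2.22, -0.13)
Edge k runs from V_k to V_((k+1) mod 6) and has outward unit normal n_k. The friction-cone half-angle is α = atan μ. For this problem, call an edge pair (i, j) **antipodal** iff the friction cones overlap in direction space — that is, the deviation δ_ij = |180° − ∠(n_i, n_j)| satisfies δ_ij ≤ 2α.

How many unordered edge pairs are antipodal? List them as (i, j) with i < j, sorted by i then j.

count = 4; pairs: (0,3), (1,4), (2,5), (3,5)

α = atan 0.35 = 19.29°;  2α = 38.58°
n_0 = (-0.0256, -0.9997)
n_1 = (+0.7603, -0.6496)
n_2 = (+0.9870, +0.1608)
n_3 = (+0.5251, +0.8510)
n_4 = (-0.7410, +0.6715)
n_5 = (-0.8080, -0.5891)
  (0,1): δ = 129.04°  ·
  (0,2): δ = 79.28°  ·
  (0,3): δ = 30.21°  ✓
  (0,4): δ = 49.29°  ·
  (0,5): δ = 127.56°  ·
  (1,2): δ = 130.24°  ·
  (1,3): δ = 81.16°  ·
  (1,4): δ = 1.67°  ✓
  (1,5): δ = 76.61°  ·
  (2,3): δ = 130.93°  ·
  (2,4): δ = 51.43°  ·
  (2,5): δ = 26.84°  ✓
  (3,4): δ = 100.50°  ·
  (3,5): δ = 22.23°  ✓
  (4,5): δ = 101.73°  ·
antipodal pairs: 4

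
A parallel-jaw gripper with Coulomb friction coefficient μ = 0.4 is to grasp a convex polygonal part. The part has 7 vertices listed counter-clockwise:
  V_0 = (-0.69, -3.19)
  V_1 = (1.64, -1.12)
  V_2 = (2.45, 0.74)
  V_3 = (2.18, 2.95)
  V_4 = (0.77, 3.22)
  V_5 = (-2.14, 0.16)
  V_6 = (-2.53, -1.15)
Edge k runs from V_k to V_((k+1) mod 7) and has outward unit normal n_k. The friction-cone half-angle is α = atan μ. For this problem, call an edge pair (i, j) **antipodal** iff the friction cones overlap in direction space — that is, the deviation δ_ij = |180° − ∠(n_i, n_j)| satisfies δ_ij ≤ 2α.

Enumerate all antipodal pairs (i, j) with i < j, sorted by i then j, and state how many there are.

α = atan 0.4 = 21.80°;  2α = 43.60°
n_0 = (+0.6642, -0.7476)
n_1 = (+0.9168, -0.3993)
n_2 = (+0.9926, +0.1213)
n_3 = (+0.1881, +0.9822)
n_4 = (-0.7246, +0.6891)
n_5 = (-0.9584, +0.2853)
n_6 = (-0.7426, -0.6698)
  (0,1): δ = 155.15°  ·
  (0,2): δ = 124.65°  ·
  (0,3): δ = 52.46°  ·
  (0,4): δ = 4.82°  ✓
  (0,5): δ = 31.80°  ✓
  (0,6): δ = 90.43°  ·
  (1,2): δ = 149.50°  ·
  (1,3): δ = 77.31°  ·
  (1,4): δ = 20.03°  ✓
  (1,5): δ = 6.95°  ✓
  (1,6): δ = 65.58°  ·
  (2,3): δ = 107.81°  ·
  (2,4): δ = 50.53°  ·
  (2,5): δ = 23.54°  ✓
  (2,6): δ = 35.08°  ✓
  (3,4): δ = 122.72°  ·
  (3,5): δ = 95.74°  ·
  (3,6): δ = 37.11°  ✓
  (4,5): δ = 153.02°  ·
  (4,6): δ = 94.39°  ·
  (5,6): δ = 121.37°  ·
antipodal pairs: 7

count = 7; pairs: (0,4), (0,5), (1,4), (1,5), (2,5), (2,6), (3,6)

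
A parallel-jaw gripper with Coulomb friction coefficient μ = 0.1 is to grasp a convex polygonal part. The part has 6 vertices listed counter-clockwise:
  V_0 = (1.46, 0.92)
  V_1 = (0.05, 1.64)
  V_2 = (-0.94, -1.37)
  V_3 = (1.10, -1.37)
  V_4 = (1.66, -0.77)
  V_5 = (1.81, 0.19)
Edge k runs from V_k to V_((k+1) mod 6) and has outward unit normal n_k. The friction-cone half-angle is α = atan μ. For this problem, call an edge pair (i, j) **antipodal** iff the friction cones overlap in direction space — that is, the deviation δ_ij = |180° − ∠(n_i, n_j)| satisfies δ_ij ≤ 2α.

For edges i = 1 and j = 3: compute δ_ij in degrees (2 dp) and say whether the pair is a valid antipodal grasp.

α = atan 0.1 = 5.71°;  2α = 11.42°
edge 1: e_1 = (-0.99, -3.01);  n_1 = (-0.9499, +0.3124)
edge 3: e_3 = (+0.56, +0.60);  n_3 = (+0.7311, -0.6823)
∠(n_1, n_3) = 155.18°
δ = |180° − 155.18°| = 24.82°
24.82° > 2α = 11.42°  →  invalid

δ = 24.82°, invalid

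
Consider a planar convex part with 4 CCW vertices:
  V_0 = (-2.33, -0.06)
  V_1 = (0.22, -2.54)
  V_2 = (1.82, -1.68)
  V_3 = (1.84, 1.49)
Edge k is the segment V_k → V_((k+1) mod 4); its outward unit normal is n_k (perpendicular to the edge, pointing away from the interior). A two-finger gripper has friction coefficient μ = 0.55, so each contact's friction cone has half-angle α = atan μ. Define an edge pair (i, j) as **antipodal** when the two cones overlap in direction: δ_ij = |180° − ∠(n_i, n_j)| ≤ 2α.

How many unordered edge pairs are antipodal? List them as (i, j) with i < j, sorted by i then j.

α = atan 0.55 = 28.81°;  2α = 57.62°
n_0 = (-0.6972, -0.7169)
n_1 = (+0.4734, -0.8808)
n_2 = (+1.0000, -0.0063)
n_3 = (-0.3484, +0.9373)
  (0,1): δ = 107.54°  ·
  (0,2): δ = 46.16°  ✓
  (0,3): δ = 64.59°  ·
  (1,2): δ = 118.62°  ·
  (1,3): δ = 7.87°  ✓
  (2,3): δ = 69.25°  ·
antipodal pairs: 2

count = 2; pairs: (0,2), (1,3)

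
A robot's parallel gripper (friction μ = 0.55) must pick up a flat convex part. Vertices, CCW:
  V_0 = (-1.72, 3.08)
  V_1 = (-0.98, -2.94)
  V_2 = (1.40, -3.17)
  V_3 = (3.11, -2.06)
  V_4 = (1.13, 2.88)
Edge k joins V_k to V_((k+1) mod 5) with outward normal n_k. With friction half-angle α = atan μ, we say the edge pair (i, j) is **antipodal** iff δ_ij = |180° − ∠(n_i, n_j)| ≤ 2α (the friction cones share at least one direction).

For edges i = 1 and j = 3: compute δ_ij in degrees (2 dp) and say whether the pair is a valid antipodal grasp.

δ = 62.64°, invalid

α = atan 0.55 = 28.81°;  2α = 57.62°
edge 1: e_1 = (+2.38, -0.23);  n_1 = (-0.0962, -0.9954)
edge 3: e_3 = (-1.98, +4.94);  n_3 = (+0.9282, +0.3720)
∠(n_1, n_3) = 117.36°
δ = |180° − 117.36°| = 62.64°
62.64° > 2α = 57.62°  →  invalid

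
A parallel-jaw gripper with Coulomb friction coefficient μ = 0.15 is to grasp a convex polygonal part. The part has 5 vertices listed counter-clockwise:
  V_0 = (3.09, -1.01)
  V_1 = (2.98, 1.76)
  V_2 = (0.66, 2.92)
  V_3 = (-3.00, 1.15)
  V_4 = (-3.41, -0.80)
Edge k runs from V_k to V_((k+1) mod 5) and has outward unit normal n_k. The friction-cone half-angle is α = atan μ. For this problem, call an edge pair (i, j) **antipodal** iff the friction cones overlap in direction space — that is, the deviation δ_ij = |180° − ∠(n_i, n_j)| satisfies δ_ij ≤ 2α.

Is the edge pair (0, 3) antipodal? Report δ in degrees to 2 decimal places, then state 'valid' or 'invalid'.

α = atan 0.15 = 8.53°;  2α = 17.06°
edge 0: e_0 = (-0.11, +2.77);  n_0 = (+0.9992, +0.0397)
edge 3: e_3 = (-0.41, -1.95);  n_3 = (-0.9786, +0.2058)
∠(n_0, n_3) = 165.85°
δ = |180° − 165.85°| = 14.15°
14.15° ≤ 2α = 17.06°  →  valid

δ = 14.15°, valid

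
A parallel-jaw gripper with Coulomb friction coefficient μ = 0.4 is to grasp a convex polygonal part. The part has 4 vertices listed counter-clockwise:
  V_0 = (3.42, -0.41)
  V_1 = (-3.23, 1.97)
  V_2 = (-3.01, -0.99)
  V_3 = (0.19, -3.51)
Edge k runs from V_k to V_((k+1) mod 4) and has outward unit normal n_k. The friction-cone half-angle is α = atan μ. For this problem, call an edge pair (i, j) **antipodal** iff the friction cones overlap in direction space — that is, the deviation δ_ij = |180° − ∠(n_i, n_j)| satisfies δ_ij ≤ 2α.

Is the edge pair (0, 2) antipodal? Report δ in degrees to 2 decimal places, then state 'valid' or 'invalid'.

α = atan 0.4 = 21.80°;  2α = 43.60°
edge 0: e_0 = (-6.65, +2.38);  n_0 = (+0.3370, +0.9415)
edge 2: e_2 = (+3.20, -2.52);  n_2 = (-0.6187, -0.7856)
∠(n_0, n_2) = 161.47°
δ = |180° − 161.47°| = 18.53°
18.53° ≤ 2α = 43.60°  →  valid

δ = 18.53°, valid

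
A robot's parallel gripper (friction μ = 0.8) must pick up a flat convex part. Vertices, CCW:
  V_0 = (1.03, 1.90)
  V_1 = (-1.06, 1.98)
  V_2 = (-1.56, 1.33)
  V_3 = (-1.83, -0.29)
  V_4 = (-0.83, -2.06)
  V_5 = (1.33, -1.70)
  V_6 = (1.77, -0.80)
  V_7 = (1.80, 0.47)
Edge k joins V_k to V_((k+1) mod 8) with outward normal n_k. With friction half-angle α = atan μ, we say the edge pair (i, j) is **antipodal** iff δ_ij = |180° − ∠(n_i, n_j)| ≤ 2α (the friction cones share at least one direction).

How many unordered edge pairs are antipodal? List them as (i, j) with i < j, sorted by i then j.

α = atan 0.8 = 38.66°;  2α = 77.32°
n_0 = (+0.0382, +0.9993)
n_1 = (-0.7926, +0.6097)
n_2 = (-0.9864, +0.1644)
n_3 = (-0.8707, -0.4919)
n_4 = (+0.1644, -0.9864)
n_5 = (+0.8984, -0.4392)
n_6 = (+0.9997, -0.0236)
n_7 = (+0.8805, +0.4741)
  (0,1): δ = 125.38°  ·
  (0,2): δ = 97.27°  ·
  (0,3): δ = 58.34°  ✓
  (0,4): δ = 11.65°  ✓
  (0,5): δ = 66.14°  ✓
  (0,6): δ = 90.84°  ·
  (0,7): δ = 120.49°  ·
  (1,2): δ = 151.89°  ·
  (1,3): δ = 112.97°  ·
  (1,4): δ = 42.97°  ✓
  (1,5): δ = 11.52°  ✓
  (1,6): δ = 36.22°  ✓
  (1,7): δ = 65.87°  ✓
  (2,3): δ = 141.07°  ·
  (2,4): δ = 71.08°  ✓
  (2,5): δ = 16.59°  ✓
  (2,6): δ = 8.11°  ✓
  (2,7): δ = 37.76°  ✓
  (3,4): δ = 110.00°  ·
  (3,5): δ = 55.52°  ✓
  (3,6): δ = 30.82°  ✓
  (3,7): δ = 1.16°  ✓
  (4,5): δ = 125.52°  ·
  (4,6): δ = 100.82°  ·
  (4,7): δ = 71.16°  ✓
  (5,6): δ = 155.30°  ·
  (5,7): δ = 125.65°  ·
  (6,7): δ = 150.35°  ·
antipodal pairs: 15

count = 15; pairs: (0,3), (0,4), (0,5), (1,4), (1,5), (1,6), (1,7), (2,4), (2,5), (2,6), (2,7), (3,5), (3,6), (3,7), (4,7)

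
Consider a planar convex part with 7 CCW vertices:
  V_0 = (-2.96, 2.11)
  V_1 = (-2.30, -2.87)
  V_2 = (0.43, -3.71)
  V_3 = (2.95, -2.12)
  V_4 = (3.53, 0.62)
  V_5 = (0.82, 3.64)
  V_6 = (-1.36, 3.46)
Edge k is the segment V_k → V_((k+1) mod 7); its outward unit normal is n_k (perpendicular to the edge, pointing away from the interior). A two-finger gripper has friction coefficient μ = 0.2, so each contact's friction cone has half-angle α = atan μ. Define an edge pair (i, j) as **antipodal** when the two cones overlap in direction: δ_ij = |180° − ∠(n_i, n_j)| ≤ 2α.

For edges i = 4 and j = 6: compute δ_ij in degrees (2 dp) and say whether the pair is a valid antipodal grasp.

α = atan 0.2 = 11.31°;  2α = 22.62°
edge 4: e_4 = (-2.71, +3.02);  n_4 = (+0.7443, +0.6679)
edge 6: e_6 = (-1.60, -1.35);  n_6 = (-0.6449, +0.7643)
∠(n_4, n_6) = 88.25°
δ = |180° − 88.25°| = 91.75°
91.75° > 2α = 22.62°  →  invalid

δ = 91.75°, invalid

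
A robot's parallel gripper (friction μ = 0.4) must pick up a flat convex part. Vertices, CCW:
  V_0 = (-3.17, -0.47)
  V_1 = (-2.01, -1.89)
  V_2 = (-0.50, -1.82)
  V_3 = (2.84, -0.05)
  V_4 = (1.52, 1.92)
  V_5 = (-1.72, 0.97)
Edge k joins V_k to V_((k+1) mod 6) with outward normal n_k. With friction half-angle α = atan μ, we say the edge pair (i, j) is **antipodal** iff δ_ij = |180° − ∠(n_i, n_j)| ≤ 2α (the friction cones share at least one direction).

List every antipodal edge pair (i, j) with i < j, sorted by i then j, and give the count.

count = 5; pairs: (0,3), (1,4), (1,5), (2,4), (2,5)

α = atan 0.4 = 21.80°;  2α = 43.60°
n_0 = (-0.7744, -0.6326)
n_1 = (+0.0463, -0.9989)
n_2 = (+0.4683, -0.8836)
n_3 = (+0.8308, +0.5566)
n_4 = (-0.2814, +0.9596)
n_5 = (-0.7047, +0.7095)
  (0,1): δ = 126.59°  ·
  (0,2): δ = 101.32°  ·
  (0,3): δ = 5.42°  ✓
  (0,4): δ = 67.10°  ·
  (0,5): δ = 95.56°  ·
  (1,2): δ = 154.73°  ·
  (1,3): δ = 58.83°  ·
  (1,4): δ = 13.69°  ✓
  (1,5): δ = 42.15°  ✓
  (2,3): δ = 84.10°  ·
  (2,4): δ = 11.58°  ✓
  (2,5): δ = 16.88°  ✓
  (3,4): δ = 107.48°  ·
  (3,5): δ = 79.02°  ·
  (4,5): δ = 151.54°  ·
antipodal pairs: 5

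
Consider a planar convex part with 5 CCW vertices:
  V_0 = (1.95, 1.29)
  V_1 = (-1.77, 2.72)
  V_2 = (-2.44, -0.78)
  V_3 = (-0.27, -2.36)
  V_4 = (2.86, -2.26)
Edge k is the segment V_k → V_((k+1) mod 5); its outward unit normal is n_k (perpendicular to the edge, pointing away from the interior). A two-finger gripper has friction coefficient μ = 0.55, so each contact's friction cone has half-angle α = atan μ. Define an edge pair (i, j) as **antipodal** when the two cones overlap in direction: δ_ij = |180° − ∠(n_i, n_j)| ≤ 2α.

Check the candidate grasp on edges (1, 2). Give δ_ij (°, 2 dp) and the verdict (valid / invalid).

α = atan 0.55 = 28.81°;  2α = 57.62°
edge 1: e_1 = (-0.67, -3.50);  n_1 = (-0.9822, +0.1880)
edge 2: e_2 = (+2.17, -1.58);  n_2 = (-0.5886, -0.8084)
∠(n_1, n_2) = 64.78°
δ = |180° − 64.78°| = 115.22°
115.22° > 2α = 57.62°  →  invalid

δ = 115.22°, invalid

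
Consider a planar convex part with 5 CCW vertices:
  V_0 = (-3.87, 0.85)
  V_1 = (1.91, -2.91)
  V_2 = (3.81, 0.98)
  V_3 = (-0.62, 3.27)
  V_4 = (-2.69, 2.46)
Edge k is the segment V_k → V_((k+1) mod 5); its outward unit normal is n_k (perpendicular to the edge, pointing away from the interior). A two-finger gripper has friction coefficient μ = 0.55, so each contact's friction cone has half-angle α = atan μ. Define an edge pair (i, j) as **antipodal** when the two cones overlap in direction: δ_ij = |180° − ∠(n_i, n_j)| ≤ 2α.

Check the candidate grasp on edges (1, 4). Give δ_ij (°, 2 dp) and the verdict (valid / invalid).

δ = 10.21°, valid

α = atan 0.55 = 28.81°;  2α = 57.62°
edge 1: e_1 = (+1.90, +3.89);  n_1 = (+0.8985, -0.4389)
edge 4: e_4 = (-1.18, -1.61);  n_4 = (-0.8066, +0.5911)
∠(n_1, n_4) = 169.79°
δ = |180° − 169.79°| = 10.21°
10.21° ≤ 2α = 57.62°  →  valid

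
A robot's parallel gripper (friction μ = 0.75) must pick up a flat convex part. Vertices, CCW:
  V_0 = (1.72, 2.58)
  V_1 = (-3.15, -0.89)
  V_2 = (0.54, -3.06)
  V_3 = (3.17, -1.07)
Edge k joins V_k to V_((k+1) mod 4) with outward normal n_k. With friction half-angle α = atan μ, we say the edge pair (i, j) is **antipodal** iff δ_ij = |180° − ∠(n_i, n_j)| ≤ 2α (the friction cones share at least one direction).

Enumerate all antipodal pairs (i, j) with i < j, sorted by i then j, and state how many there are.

α = atan 0.75 = 36.87°;  2α = 73.74°
n_0 = (-0.5803, +0.8144)
n_1 = (-0.5069, -0.8620)
n_2 = (+0.6034, -0.7974)
n_3 = (+0.9294, +0.3692)
  (0,1): δ = 65.93°  ✓
  (0,2): δ = 1.64°  ✓
  (0,3): δ = 76.20°  ·
  (1,2): δ = 112.43°  ·
  (1,3): δ = 37.88°  ✓
  (2,3): δ = 105.45°  ·
antipodal pairs: 3

count = 3; pairs: (0,1), (0,2), (1,3)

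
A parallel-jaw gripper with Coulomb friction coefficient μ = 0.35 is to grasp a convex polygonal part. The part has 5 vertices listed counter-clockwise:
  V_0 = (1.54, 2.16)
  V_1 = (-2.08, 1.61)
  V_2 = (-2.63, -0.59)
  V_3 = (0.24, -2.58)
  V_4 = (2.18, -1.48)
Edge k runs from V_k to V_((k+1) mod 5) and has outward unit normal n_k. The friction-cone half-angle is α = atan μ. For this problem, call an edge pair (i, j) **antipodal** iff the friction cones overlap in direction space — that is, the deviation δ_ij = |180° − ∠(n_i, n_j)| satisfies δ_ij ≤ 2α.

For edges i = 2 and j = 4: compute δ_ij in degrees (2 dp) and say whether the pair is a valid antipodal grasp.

δ = 45.29°, invalid

α = atan 0.35 = 19.29°;  2α = 38.58°
edge 2: e_2 = (+2.87, -1.99);  n_2 = (-0.5698, -0.8218)
edge 4: e_4 = (-0.64, +3.64);  n_4 = (+0.9849, +0.1732)
∠(n_2, n_4) = 134.71°
δ = |180° − 134.71°| = 45.29°
45.29° > 2α = 38.58°  →  invalid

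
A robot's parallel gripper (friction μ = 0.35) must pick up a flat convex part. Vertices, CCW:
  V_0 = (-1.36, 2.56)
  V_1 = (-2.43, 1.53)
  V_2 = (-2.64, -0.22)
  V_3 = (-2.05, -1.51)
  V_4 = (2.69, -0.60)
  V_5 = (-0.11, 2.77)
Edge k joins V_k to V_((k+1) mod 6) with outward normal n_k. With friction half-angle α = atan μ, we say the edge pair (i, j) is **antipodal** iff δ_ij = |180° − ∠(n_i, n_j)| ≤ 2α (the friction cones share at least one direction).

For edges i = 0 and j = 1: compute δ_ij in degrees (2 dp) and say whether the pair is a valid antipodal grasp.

δ = 140.75°, invalid

α = atan 0.35 = 19.29°;  2α = 38.58°
edge 0: e_0 = (-1.07, -1.03);  n_0 = (-0.6935, +0.7204)
edge 1: e_1 = (-0.21, -1.75);  n_1 = (-0.9929, +0.1191)
∠(n_0, n_1) = 39.25°
δ = |180° − 39.25°| = 140.75°
140.75° > 2α = 38.58°  →  invalid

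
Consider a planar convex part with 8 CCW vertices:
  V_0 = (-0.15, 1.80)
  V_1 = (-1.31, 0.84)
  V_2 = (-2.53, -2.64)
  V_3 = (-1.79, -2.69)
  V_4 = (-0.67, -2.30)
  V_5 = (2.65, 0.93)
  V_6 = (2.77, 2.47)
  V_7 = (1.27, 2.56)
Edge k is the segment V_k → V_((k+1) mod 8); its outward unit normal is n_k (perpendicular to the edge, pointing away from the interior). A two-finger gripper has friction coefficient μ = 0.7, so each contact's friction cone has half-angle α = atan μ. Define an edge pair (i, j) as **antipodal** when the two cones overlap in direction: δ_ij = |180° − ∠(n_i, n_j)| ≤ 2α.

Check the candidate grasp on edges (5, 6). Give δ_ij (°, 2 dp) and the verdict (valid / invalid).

α = atan 0.7 = 34.99°;  2α = 69.98°
edge 5: e_5 = (+0.12, +1.54);  n_5 = (+0.9970, -0.0777)
edge 6: e_6 = (-1.50, +0.09);  n_6 = (+0.0599, +0.9982)
∠(n_5, n_6) = 91.02°
δ = |180° − 91.02°| = 88.98°
88.98° > 2α = 69.98°  →  invalid

δ = 88.98°, invalid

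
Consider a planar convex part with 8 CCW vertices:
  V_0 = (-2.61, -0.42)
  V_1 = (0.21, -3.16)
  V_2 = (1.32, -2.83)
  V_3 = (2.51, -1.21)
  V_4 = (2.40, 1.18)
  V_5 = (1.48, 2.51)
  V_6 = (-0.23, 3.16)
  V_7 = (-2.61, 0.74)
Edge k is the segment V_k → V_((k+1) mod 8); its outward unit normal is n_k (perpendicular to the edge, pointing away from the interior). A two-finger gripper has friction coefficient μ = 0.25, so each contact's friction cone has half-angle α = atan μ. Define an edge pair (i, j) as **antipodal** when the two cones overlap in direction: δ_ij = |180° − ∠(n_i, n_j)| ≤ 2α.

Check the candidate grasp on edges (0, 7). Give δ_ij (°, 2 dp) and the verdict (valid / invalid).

δ = 134.18°, invalid

α = atan 0.25 = 14.04°;  2α = 28.07°
edge 0: e_0 = (+2.82, -2.74);  n_0 = (-0.6969, -0.7172)
edge 7: e_7 = (+0.00, -1.16);  n_7 = (-1.0000, -0.0000)
∠(n_0, n_7) = 45.82°
δ = |180° − 45.82°| = 134.18°
134.18° > 2α = 28.07°  →  invalid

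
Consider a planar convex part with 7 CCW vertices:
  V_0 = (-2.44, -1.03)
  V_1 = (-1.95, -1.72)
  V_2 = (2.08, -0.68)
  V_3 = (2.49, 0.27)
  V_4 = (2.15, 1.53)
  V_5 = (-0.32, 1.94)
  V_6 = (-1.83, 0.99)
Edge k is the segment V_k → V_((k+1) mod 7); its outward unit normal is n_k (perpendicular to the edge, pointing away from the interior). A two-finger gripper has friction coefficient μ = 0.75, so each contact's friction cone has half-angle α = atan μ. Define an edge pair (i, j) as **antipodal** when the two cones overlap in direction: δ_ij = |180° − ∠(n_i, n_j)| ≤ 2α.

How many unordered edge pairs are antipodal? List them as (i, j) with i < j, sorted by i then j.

α = atan 0.75 = 36.87°;  2α = 73.74°
n_0 = (-0.8153, -0.5790)
n_1 = (+0.2499, -0.9683)
n_2 = (+0.9181, -0.3963)
n_3 = (+0.9655, +0.2605)
n_4 = (+0.1638, +0.9865)
n_5 = (-0.5325, +0.8464)
n_6 = (-0.9573, +0.2891)
  (0,1): δ = 110.91°  ·
  (0,2): δ = 58.72°  ✓
  (0,3): δ = 20.28°  ✓
  (0,4): δ = 45.20°  ✓
  (0,5): δ = 86.80°  ·
  (0,6): δ = 127.82°  ·
  (1,2): δ = 127.81°  ·
  (1,3): δ = 89.37°  ·
  (1,4): δ = 23.89°  ✓
  (1,5): δ = 17.71°  ✓
  (1,6): δ = 58.73°  ✓
  (2,3): δ = 141.55°  ·
  (2,4): δ = 76.08°  ·
  (2,5): δ = 34.48°  ✓
  (2,6): δ = 6.54°  ✓
  (3,4): δ = 114.53°  ·
  (3,5): δ = 72.93°  ✓
  (3,6): δ = 31.90°  ✓
  (4,5): δ = 138.40°  ·
  (4,6): δ = 97.38°  ·
  (5,6): δ = 138.98°  ·
antipodal pairs: 10

count = 10; pairs: (0,2), (0,3), (0,4), (1,4), (1,5), (1,6), (2,5), (2,6), (3,5), (3,6)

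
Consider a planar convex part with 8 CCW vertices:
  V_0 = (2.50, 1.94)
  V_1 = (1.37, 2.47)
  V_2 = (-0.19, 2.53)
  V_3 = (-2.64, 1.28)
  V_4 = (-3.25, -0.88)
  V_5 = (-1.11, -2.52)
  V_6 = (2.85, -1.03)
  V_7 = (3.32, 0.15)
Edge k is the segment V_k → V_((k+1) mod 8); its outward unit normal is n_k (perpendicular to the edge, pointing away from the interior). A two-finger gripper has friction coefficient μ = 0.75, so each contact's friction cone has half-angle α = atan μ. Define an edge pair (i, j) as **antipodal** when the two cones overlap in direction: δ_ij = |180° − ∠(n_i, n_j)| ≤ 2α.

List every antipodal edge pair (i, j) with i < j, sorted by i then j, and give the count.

α = atan 0.75 = 36.87°;  2α = 73.74°
n_0 = (+0.4246, +0.9054)
n_1 = (+0.0384, +0.9993)
n_2 = (-0.4545, +0.8908)
n_3 = (-0.9624, +0.2718)
n_4 = (-0.6083, -0.7937)
n_5 = (+0.3522, -0.9359)
n_6 = (+0.9290, -0.3700)
n_7 = (+0.9091, +0.4165)
  (0,1): δ = 157.07°  ·
  (0,2): δ = 127.84°  ·
  (0,3): δ = 80.64°  ·
  (0,4): δ = 12.34°  ✓
  (0,5): δ = 45.75°  ✓
  (0,6): δ = 93.41°  ·
  (0,7): δ = 139.74°  ·
  (1,2): δ = 150.77°  ·
  (1,3): δ = 103.57°  ·
  (1,4): δ = 35.26°  ✓
  (1,5): δ = 22.82°  ✓
  (1,6): δ = 70.48°  ✓
  (1,7): δ = 116.82°  ·
  (2,3): δ = 132.80°  ·
  (2,4): δ = 64.50°  ✓
  (2,5): δ = 6.41°  ✓
  (2,6): δ = 41.25°  ✓
  (2,7): δ = 87.58°  ·
  (3,4): δ = 111.69°  ·
  (3,5): δ = 53.61°  ✓
  (3,6): δ = 5.95°  ✓
  (3,7): δ = 40.38°  ✓
  (4,5): δ = 121.92°  ·
  (4,6): δ = 74.25°  ·
  (4,7): δ = 27.92°  ✓
  (5,6): δ = 132.34°  ·
  (5,7): δ = 86.01°  ·
  (6,7): δ = 133.67°  ·
antipodal pairs: 12

count = 12; pairs: (0,4), (0,5), (1,4), (1,5), (1,6), (2,4), (2,5), (2,6), (3,5), (3,6), (3,7), (4,7)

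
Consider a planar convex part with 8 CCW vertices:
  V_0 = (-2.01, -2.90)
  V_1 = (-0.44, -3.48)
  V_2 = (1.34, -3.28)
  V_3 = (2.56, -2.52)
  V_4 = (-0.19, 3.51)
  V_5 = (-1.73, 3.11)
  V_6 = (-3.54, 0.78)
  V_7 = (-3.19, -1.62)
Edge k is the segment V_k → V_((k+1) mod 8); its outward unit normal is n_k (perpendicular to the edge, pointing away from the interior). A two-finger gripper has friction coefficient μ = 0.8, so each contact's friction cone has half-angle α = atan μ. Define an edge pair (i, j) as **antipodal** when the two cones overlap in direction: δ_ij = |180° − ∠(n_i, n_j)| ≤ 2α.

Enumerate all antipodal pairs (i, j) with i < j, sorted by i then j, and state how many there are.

α = atan 0.8 = 38.66°;  2α = 77.32°
n_0 = (-0.3465, -0.9380)
n_1 = (+0.1117, -0.9937)
n_2 = (+0.5287, -0.8488)
n_3 = (+0.9098, +0.4149)
n_4 = (-0.2514, +0.9679)
n_5 = (-0.7897, +0.6135)
n_6 = (-0.9895, -0.1443)
n_7 = (-0.7352, -0.6778)
  (0,1): δ = 153.31°  ·
  (0,2): δ = 127.80°  ·
  (0,3): δ = 45.21°  ✓
  (0,4): δ = 34.84°  ✓
  (0,5): δ = 72.43°  ✓
  (0,6): δ = 118.57°  ·
  (0,7): δ = 152.95°  ·
  (1,2): δ = 154.49°  ·
  (1,3): δ = 71.90°  ✓
  (1,4): δ = 8.15°  ✓
  (1,5): δ = 45.75°  ✓
  (1,6): δ = 91.89°  ·
  (1,7): δ = 126.26°  ·
  (2,3): δ = 97.41°  ·
  (2,4): δ = 17.36°  ✓
  (2,5): δ = 20.24°  ✓
  (2,6): δ = 66.38°  ✓
  (2,7): δ = 100.75°  ·
  (3,4): δ = 99.96°  ·
  (3,5): δ = 62.36°  ✓
  (3,6): δ = 16.22°  ✓
  (3,7): δ = 18.16°  ✓
  (4,5): δ = 142.40°  ·
  (4,6): δ = 96.26°  ·
  (4,7): δ = 61.89°  ✓
  (5,6): δ = 133.86°  ·
  (5,7): δ = 99.49°  ·
  (6,7): δ = 145.62°  ·
antipodal pairs: 13

count = 13; pairs: (0,3), (0,4), (0,5), (1,3), (1,4), (1,5), (2,4), (2,5), (2,6), (3,5), (3,6), (3,7), (4,7)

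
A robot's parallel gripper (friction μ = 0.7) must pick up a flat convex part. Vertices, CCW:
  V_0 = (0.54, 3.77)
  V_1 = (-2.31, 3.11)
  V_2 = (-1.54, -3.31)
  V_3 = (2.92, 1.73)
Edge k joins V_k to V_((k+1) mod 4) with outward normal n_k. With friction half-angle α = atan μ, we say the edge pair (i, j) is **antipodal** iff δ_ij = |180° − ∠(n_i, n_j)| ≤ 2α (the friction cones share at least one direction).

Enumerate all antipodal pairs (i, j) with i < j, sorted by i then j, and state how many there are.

α = atan 0.7 = 34.99°;  2α = 69.98°
n_0 = (-0.2256, +0.9742)
n_1 = (-0.9929, -0.1191)
n_2 = (+0.7489, -0.6627)
n_3 = (+0.6508, +0.7593)
  (0,1): δ = 96.20°  ·
  (0,2): δ = 35.46°  ✓
  (0,3): δ = 126.36°  ·
  (1,2): δ = 48.35°  ✓
  (1,3): δ = 42.56°  ✓
  (2,3): δ = 89.10°  ·
antipodal pairs: 3

count = 3; pairs: (0,2), (1,2), (1,3)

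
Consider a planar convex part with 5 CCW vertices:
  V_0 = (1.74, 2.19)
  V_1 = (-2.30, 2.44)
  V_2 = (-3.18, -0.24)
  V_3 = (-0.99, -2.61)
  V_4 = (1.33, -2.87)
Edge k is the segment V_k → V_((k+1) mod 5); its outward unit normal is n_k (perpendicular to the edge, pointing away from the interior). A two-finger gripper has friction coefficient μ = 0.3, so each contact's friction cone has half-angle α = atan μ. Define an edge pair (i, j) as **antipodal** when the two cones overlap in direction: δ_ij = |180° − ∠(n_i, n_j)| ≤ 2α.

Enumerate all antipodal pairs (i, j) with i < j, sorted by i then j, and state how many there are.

count = 2; pairs: (0,3), (1,4)

α = atan 0.3 = 16.70°;  2α = 33.40°
n_0 = (+0.0618, +0.9981)
n_1 = (-0.9501, +0.3120)
n_2 = (-0.7344, -0.6787)
n_3 = (-0.1114, -0.9938)
n_4 = (+0.9967, -0.0808)
  (0,1): δ = 104.64°  ·
  (0,2): δ = 43.72°  ·
  (0,3): δ = 2.85°  ✓
  (0,4): δ = 88.91°  ·
  (1,2): δ = 119.08°  ·
  (1,3): δ = 78.22°  ·
  (1,4): δ = 13.55°  ✓
  (2,3): δ = 139.13°  ·
  (2,4): δ = 47.37°  ·
  (3,4): δ = 88.24°  ·
antipodal pairs: 2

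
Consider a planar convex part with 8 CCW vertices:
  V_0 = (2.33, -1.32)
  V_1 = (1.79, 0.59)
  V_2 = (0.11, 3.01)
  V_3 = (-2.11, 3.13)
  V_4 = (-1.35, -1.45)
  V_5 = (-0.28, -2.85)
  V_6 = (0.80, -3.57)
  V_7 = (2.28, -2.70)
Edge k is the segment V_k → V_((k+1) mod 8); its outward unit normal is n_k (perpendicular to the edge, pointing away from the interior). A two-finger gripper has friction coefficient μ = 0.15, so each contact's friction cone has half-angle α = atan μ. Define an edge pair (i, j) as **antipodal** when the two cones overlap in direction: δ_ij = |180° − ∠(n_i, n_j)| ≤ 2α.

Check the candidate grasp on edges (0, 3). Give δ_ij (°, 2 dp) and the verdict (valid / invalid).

δ = 6.37°, valid

α = atan 0.15 = 8.53°;  2α = 17.06°
edge 0: e_0 = (-0.54, +1.91);  n_0 = (+0.9623, +0.2721)
edge 3: e_3 = (+0.76, -4.58);  n_3 = (-0.9865, -0.1637)
∠(n_0, n_3) = 173.63°
δ = |180° − 173.63°| = 6.37°
6.37° ≤ 2α = 17.06°  →  valid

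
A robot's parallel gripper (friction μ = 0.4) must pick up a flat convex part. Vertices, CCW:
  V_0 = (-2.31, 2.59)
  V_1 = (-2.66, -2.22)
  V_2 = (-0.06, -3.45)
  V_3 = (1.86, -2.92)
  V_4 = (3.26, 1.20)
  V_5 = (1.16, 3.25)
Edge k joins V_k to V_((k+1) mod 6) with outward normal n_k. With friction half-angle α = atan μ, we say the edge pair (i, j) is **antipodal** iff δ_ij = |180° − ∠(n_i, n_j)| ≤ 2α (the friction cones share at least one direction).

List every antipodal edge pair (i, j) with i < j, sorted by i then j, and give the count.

α = atan 0.4 = 21.80°;  2α = 43.60°
n_0 = (-0.9974, +0.0726)
n_1 = (-0.4276, -0.9040)
n_2 = (+0.2661, -0.9639)
n_3 = (+0.9468, -0.3217)
n_4 = (+0.6985, +0.7156)
n_5 = (-0.1869, +0.9824)
  (0,1): δ = 111.16°  ·
  (0,2): δ = 70.41°  ·
  (0,3): δ = 14.61°  ✓
  (0,4): δ = 49.85°  ·
  (0,5): δ = 104.93°  ·
  (1,2): δ = 139.25°  ·
  (1,3): δ = 83.45°  ·
  (1,4): δ = 18.99°  ✓
  (1,5): δ = 36.09°  ✓
  (2,3): δ = 124.20°  ·
  (2,4): δ = 59.74°  ·
  (2,5): δ = 4.66°  ✓
  (3,4): δ = 115.54°  ·
  (3,5): δ = 60.46°  ·
  (4,5): δ = 124.92°  ·
antipodal pairs: 4

count = 4; pairs: (0,3), (1,4), (1,5), (2,5)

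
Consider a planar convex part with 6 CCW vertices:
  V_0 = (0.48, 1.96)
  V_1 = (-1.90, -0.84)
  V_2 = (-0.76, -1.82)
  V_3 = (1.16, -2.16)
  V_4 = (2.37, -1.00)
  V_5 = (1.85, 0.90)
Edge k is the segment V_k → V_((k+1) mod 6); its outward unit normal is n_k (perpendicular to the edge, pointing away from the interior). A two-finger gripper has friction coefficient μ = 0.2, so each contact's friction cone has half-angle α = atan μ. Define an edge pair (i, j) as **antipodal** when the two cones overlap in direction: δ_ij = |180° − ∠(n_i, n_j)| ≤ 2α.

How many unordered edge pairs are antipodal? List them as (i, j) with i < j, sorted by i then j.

count = 2; pairs: (0,3), (1,5)

α = atan 0.2 = 11.31°;  2α = 22.62°
n_0 = (-0.7619, +0.6476)
n_1 = (-0.6519, -0.7583)
n_2 = (-0.1744, -0.9847)
n_3 = (+0.6920, -0.7219)
n_4 = (+0.9645, +0.2640)
n_5 = (+0.6119, +0.7909)
  (0,1): δ = 90.32°  ·
  (0,2): δ = 59.68°  ·
  (0,3): δ = 5.84°  ✓
  (0,4): δ = 55.67°  ·
  (0,5): δ = 92.63°  ·
  (1,2): δ = 149.36°  ·
  (1,3): δ = 95.52°  ·
  (1,4): δ = 34.01°  ·
  (1,5): δ = 2.95°  ✓
  (2,3): δ = 126.17°  ·
  (2,4): δ = 64.65°  ·
  (2,5): δ = 27.69°  ·
  (3,4): δ = 118.49°  ·
  (3,5): δ = 81.52°  ·
  (4,5): δ = 143.04°  ·
antipodal pairs: 2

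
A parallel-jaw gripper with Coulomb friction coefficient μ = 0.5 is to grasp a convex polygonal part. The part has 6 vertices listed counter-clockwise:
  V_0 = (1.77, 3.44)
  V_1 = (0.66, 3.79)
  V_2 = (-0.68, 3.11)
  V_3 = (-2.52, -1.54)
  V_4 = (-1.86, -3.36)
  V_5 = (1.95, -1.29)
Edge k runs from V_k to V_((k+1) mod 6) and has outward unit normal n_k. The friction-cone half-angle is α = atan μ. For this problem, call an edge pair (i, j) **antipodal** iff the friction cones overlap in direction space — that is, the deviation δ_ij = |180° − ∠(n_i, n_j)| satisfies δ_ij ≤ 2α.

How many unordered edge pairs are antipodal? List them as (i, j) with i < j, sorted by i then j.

count = 6; pairs: (0,3), (0,4), (1,4), (2,4), (2,5), (3,5)

α = atan 0.5 = 26.57°;  2α = 53.13°
n_0 = (+0.3007, +0.9537)
n_1 = (-0.4525, +0.8917)
n_2 = (-0.9298, +0.3679)
n_3 = (-0.9401, -0.3409)
n_4 = (+0.4774, -0.8787)
n_5 = (+0.9993, +0.0380)
  (0,1): δ = 135.59°  ·
  (0,2): δ = 94.09°  ·
  (0,3): δ = 52.57°  ✓
  (0,4): δ = 46.02°  ✓
  (0,5): δ = 109.68°  ·
  (1,2): δ = 138.49°  ·
  (1,3): δ = 96.97°  ·
  (1,4): δ = 1.61°  ✓
  (1,5): δ = 65.27°  ·
  (2,3): δ = 138.48°  ·
  (2,4): δ = 39.90°  ✓
  (2,5): δ = 23.77°  ✓
  (3,4): δ = 81.42°  ·
  (3,5): δ = 17.75°  ✓
  (4,5): δ = 116.34°  ·
antipodal pairs: 6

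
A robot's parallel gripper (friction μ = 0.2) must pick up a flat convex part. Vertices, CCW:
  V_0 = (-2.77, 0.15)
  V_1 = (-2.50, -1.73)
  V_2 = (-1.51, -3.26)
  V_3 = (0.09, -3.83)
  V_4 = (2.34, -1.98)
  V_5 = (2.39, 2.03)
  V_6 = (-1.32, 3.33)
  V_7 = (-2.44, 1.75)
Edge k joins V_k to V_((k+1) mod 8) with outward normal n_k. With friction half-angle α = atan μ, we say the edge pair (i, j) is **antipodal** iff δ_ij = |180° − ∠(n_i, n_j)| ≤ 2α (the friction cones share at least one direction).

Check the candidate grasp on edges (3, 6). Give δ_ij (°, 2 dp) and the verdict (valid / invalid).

δ = 15.24°, valid

α = atan 0.2 = 11.31°;  2α = 22.62°
edge 3: e_3 = (+2.25, +1.85);  n_3 = (+0.6351, -0.7724)
edge 6: e_6 = (-1.12, -1.58);  n_6 = (-0.8158, +0.5783)
∠(n_3, n_6) = 164.76°
δ = |180° − 164.76°| = 15.24°
15.24° ≤ 2α = 22.62°  →  valid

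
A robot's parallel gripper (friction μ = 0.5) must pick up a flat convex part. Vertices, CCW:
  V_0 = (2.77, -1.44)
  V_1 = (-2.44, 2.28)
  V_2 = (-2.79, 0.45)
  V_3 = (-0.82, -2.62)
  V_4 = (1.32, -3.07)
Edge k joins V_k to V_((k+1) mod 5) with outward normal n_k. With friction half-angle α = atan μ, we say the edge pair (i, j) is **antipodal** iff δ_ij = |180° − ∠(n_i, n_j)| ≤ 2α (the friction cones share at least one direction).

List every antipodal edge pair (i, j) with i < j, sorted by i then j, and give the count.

α = atan 0.5 = 26.57°;  2α = 53.13°
n_0 = (+0.5811, +0.8138)
n_1 = (-0.9822, +0.1879)
n_2 = (-0.8416, -0.5401)
n_3 = (-0.2058, -0.9786)
n_4 = (+0.7472, -0.6646)
  (0,1): δ = 65.30°  ·
  (0,2): δ = 21.78°  ✓
  (0,3): δ = 23.65°  ✓
  (0,4): δ = 83.87°  ·
  (1,2): δ = 136.48°  ·
  (1,3): δ = 91.05°  ·
  (1,4): δ = 30.83°  ✓
  (2,3): δ = 134.56°  ·
  (2,4): δ = 74.34°  ·
  (3,4): δ = 119.78°  ·
antipodal pairs: 3

count = 3; pairs: (0,2), (0,3), (1,4)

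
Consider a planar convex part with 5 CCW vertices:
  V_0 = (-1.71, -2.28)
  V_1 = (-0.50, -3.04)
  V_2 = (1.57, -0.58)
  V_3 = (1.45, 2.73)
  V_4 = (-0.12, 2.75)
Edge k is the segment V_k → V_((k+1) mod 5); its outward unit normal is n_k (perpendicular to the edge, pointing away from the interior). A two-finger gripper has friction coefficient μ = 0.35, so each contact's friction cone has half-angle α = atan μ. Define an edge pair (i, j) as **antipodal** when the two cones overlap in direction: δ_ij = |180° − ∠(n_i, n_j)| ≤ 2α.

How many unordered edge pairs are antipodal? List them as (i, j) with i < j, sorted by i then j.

α = atan 0.35 = 19.29°;  2α = 38.58°
n_0 = (-0.5319, -0.8468)
n_1 = (+0.7652, -0.6438)
n_2 = (+0.9993, +0.0362)
n_3 = (+0.0127, +0.9999)
n_4 = (-0.9535, +0.3014)
  (0,1): δ = 97.95°  ·
  (0,2): δ = 55.79°  ·
  (0,3): δ = 31.40°  ✓
  (0,4): δ = 104.59°  ·
  (1,2): δ = 137.84°  ·
  (1,3): δ = 50.65°  ·
  (1,4): δ = 22.54°  ✓
  (2,3): δ = 92.81°  ·
  (2,4): δ = 19.62°  ✓
  (3,4): δ = 106.81°  ·
antipodal pairs: 3

count = 3; pairs: (0,3), (1,4), (2,4)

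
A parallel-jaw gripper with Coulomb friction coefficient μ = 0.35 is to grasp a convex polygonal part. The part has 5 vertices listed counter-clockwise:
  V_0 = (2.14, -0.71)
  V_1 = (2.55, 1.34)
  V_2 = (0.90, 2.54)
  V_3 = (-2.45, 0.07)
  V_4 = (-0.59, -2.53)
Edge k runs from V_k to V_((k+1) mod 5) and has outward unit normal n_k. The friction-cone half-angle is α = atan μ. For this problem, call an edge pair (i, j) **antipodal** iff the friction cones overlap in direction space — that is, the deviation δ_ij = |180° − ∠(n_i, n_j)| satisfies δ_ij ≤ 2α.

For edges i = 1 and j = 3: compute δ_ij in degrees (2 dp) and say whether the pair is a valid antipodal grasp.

α = atan 0.35 = 19.29°;  2α = 38.58°
edge 1: e_1 = (-1.65, +1.20);  n_1 = (+0.5882, +0.8087)
edge 3: e_3 = (+1.86, -2.60);  n_3 = (-0.8133, -0.5818)
∠(n_1, n_3) = 161.61°
δ = |180° − 161.61°| = 18.39°
18.39° ≤ 2α = 38.58°  →  valid

δ = 18.39°, valid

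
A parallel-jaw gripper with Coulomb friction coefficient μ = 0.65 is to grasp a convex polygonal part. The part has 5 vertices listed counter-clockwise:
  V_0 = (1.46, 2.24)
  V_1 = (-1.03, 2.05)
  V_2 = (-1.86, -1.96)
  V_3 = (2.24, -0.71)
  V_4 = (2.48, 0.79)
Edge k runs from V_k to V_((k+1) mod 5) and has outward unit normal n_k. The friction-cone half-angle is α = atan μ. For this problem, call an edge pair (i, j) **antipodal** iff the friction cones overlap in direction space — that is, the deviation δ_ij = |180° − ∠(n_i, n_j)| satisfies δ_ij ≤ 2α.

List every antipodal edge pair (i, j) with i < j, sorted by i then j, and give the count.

count = 4; pairs: (0,2), (1,2), (1,3), (1,4)

α = atan 0.65 = 33.02°;  2α = 66.05°
n_0 = (-0.0761, +0.9971)
n_1 = (-0.9792, +0.2027)
n_2 = (+0.2916, -0.9565)
n_3 = (+0.9874, -0.1580)
n_4 = (+0.8179, +0.5754)
  (0,1): δ = 106.06°  ·
  (0,2): δ = 12.59°  ✓
  (0,3): δ = 76.55°  ·
  (0,4): δ = 120.76°  ·
  (1,2): δ = 61.35°  ✓
  (1,3): δ = 2.60°  ✓
  (1,4): δ = 46.82°  ✓
  (2,3): δ = 116.05°  ·
  (2,4): δ = 71.83°  ·
  (3,4): δ = 135.79°  ·
antipodal pairs: 4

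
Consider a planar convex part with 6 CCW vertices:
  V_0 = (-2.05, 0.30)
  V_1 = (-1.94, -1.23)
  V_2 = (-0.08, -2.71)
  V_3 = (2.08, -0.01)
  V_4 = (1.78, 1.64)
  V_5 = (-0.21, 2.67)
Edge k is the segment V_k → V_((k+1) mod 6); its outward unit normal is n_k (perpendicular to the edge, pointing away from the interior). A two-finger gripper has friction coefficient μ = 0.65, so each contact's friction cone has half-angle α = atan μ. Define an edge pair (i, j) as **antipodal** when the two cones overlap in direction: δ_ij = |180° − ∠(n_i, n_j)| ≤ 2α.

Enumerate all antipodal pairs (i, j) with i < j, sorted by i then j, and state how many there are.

count = 7; pairs: (0,2), (0,3), (0,4), (1,3), (1,4), (2,5), (3,5)

α = atan 0.65 = 33.02°;  2α = 66.05°
n_0 = (-0.9974, -0.0717)
n_1 = (-0.6226, -0.7825)
n_2 = (+0.7809, -0.6247)
n_3 = (+0.9839, +0.1789)
n_4 = (+0.4597, +0.8881)
n_5 = (-0.7899, +0.6132)
  (0,1): δ = 132.62°  ·
  (0,2): δ = 42.77°  ✓
  (0,3): δ = 6.19°  ✓
  (0,4): δ = 58.52°  ✓
  (0,5): δ = 138.06°  ·
  (1,2): δ = 90.15°  ·
  (1,3): δ = 41.19°  ✓
  (1,4): δ = 11.14°  ✓
  (1,5): δ = 90.68°  ·
  (2,3): δ = 131.04°  ·
  (2,4): δ = 78.71°  ·
  (2,5): δ = 0.84°  ✓
  (3,4): δ = 127.67°  ·
  (3,5): δ = 48.13°  ✓
  (4,5): δ = 100.46°  ·
antipodal pairs: 7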